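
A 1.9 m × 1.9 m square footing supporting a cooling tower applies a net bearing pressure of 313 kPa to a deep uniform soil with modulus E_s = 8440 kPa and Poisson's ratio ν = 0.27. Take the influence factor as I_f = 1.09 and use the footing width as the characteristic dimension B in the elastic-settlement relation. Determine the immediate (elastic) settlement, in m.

Immediate (elastic) settlement: S_e = q·B·(1−ν²)/E_s · I_f.
S_e = 313 × 1.9 × (1 − 0.27²) / 8440 × 1.09
    = 313 × 1.9 × 0.9271 / 8440 × 1.09
    = 0.0712 m

S_e ≈ 0.0712 m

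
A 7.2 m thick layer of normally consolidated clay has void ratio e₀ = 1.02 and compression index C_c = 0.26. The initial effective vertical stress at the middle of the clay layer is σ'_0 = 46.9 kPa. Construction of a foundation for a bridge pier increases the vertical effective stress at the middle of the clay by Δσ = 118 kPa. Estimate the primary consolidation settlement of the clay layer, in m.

Final effective stress: σ'_f = σ'_0 + Δσ = 46.9 + 118 = 164.9 kPa.
Normally consolidated clay, so the full stress increment lies on the virgin compression line:
S_c = C_c·H/(1+e₀)·log₁₀(σ'_f/σ'_0) = 0.26×7.2/(1+1.02)×log₁₀(164.9/46.9)
    = 0.92673 × 0.54605 = 0.506 m

S_c ≈ 0.506 m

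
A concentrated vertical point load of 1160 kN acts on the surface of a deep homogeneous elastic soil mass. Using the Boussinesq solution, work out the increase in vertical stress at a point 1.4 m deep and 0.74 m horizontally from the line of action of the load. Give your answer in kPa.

Δσ_z ≈ 153 kPa

Boussinesq vertical stress below a point load on an elastic half-space:
Δσ_z = 3P/(2πz²) · [1 + (r/z)²]^(−5/2)
r/z = 0.74/1.4 = 0.52857; [1+(r/z)²]^(−5/2) = 0.54013.
Δσ_z = 3×1160/(2π×1.4²) × 0.54013 = 282.58 × 0.54013 = 152.6 kPa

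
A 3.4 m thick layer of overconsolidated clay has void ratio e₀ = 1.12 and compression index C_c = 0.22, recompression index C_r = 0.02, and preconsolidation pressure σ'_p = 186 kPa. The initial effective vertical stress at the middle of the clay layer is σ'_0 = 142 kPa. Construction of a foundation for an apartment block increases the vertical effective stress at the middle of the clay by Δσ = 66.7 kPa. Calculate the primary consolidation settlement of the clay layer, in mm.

Final effective stress: σ'_f = 142 + 66.7 = 208.7 kPa.
σ'_f = 208.7 > σ'_p = 186 kPa, so the stress path crosses the preconsolidation pressure — recompression up to σ'_p, then virgin compression beyond:
S_c = H/(1+e₀)·[C_r·log₁₀(σ'_p/σ'_0) + C_c·log₁₀(σ'_f/σ'_p)]
    = 3.4/2.12 × [0.02×log₁₀(186/142) + 0.22×log₁₀(208.7/186)]
    = 1.6038 × [0.0023445 + 0.011002] = 0.02141 m

S_c ≈ 21.4 mm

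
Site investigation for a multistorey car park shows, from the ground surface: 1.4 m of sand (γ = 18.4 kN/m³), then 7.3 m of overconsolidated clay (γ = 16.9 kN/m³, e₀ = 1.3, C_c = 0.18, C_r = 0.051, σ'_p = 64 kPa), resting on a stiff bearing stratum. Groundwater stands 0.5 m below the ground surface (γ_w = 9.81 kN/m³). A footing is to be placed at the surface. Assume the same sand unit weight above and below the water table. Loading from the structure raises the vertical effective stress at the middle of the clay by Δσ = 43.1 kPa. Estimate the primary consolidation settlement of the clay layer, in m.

S_c ≈ 0.101 m

Mid-depth of clay below the ground surface: z = 1.4 + 7.3/2 = 5.05 m.
Total vertical stress at mid-clay: σ_v = 18.4×1.4 + 16.9×3.65 = 87.445 kPa.
Pore pressure: u = 9.81×(5.05 − 0.5) = 44.636 kPa.
Initial effective stress: σ'_0 = σ_v − u = 87.445 − 44.636 = 42.809 kPa.
Final effective stress: σ'_f = 42.809 + 43.1 = 85.909 kPa.
σ'_f = 85.909 > σ'_p = 64 kPa, so the stress path crosses the preconsolidation pressure — recompression up to σ'_p, then virgin compression beyond:
S_c = H/(1+e₀)·[C_r·log₁₀(σ'_p/σ'_0) + C_c·log₁₀(σ'_f/σ'_p)]
    = 7.3/2.3 × [0.051×log₁₀(64/42.809) + 0.18×log₁₀(85.909/64)]
    = 3.1739 × [0.0089069 + 0.023015] = 0.1013 m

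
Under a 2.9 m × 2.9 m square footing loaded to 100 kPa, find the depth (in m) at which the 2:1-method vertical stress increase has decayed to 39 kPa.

z ≈ 1.74 m

2:1 spreading — at depth z the loaded area has grown by z in each plan dimension:
qB²/(B+z)² = Δσ_z ⇒ z = B(√(q/Δσ_z) − 1) = 2.9×(√(100/39) − 1) = 1.744 m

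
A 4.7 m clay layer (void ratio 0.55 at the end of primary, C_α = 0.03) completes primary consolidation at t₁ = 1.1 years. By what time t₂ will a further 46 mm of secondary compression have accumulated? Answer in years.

S_s = C_α·H/(1+e_p)·log₁₀(t₂/t₁) ⇒ log₁₀(t₂/t₁) = S_s·(1+e_p)/(C_α·H).
log₁₀(t₂/t₁) = 0.046 × (1+0.55) / (0.03×4.7) = 0.5057
t₂ = t₁ × 10^0.5057 = 1.1 × 3.204 = 3.524 years

t₂ ≈ 3.52 years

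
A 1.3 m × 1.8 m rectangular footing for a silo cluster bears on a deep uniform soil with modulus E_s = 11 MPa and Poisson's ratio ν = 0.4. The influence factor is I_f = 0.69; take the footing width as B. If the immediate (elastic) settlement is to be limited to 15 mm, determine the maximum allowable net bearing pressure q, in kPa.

q ≈ 219 kPa

E_s = 11 MPa = 11000 kPa.
S_e = q·B·(1−ν²)/E_s · I_f  ⇒  q = S_e·E_s / (B·(1−ν²)·I_f).
q = 0.015 × 11000 / (1.3 × 0.84 × 0.69) = 219 kPa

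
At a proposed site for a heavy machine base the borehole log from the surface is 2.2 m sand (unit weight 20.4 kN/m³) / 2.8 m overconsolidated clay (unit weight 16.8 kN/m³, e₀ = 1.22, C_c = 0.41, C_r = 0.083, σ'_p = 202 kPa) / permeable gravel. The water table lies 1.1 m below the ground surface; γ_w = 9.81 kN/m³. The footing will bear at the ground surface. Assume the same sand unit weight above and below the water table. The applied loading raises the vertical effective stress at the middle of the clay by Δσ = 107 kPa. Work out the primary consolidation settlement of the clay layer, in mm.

S_c ≈ 56.2 mm

Mid-depth of clay below the ground surface: z = 2.2 + 2.8/2 = 3.6 m.
Total vertical stress at mid-clay: σ_v = 20.4×2.2 + 16.8×1.4 = 68.4 kPa.
Pore pressure: u = 9.81×(3.6 − 1.1) = 24.525 kPa.
Initial effective stress: σ'_0 = σ_v − u = 68.4 − 24.525 = 43.875 kPa.
Final effective stress: σ'_f = 43.875 + 107 = 150.88 kPa.
σ'_f = 150.88 ≤ σ'_p = 202 kPa, so the clay remains overconsolidated and only the recompression index applies:
S_c = C_r·H/(1+e₀)·log₁₀(σ'_f/σ'_0) = 0.083×2.8/2.22×log₁₀(150.88/43.875)
    = 0.10469 × 0.53641 = 0.05616 m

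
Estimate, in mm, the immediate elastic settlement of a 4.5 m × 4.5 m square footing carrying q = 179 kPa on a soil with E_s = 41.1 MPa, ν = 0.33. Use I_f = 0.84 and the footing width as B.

Immediate (elastic) settlement: S_e = q·B·(1−ν²)/E_s · I_f.
E_s = 41.1 MPa = 41100 kPa.
S_e = 179 × 4.5 × (1 − 0.33²) / 41100 × 0.84
    = 179 × 4.5 × 0.8911 / 41100 × 0.84
    = 0.01467 m = 14.67 mm

S_e ≈ 14.7 mm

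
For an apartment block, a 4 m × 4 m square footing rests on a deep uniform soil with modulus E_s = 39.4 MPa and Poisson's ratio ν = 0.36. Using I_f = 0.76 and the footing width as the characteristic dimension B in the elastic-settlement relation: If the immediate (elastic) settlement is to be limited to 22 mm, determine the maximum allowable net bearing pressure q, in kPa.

E_s = 39.4 MPa = 39400 kPa.
S_e = q·B·(1−ν²)/E_s · I_f  ⇒  q = S_e·E_s / (B·(1−ν²)·I_f).
q = 0.022 × 39400 / (4 × 0.8704 × 0.76) = 327.6 kPa

q ≈ 328 kPa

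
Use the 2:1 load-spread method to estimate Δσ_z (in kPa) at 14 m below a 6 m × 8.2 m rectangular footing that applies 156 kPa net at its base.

By the 2:1 method the load spreads at 1 horizontal : 2 vertical, so at depth z the loaded area has grown by z in each plan dimension:
Δσ = qBL/((B+z)(L+z)) = 156×6×8.2/((6+14)(8.2+14)) = 17.286 kPa

Δσ_z ≈ 17.3 kPa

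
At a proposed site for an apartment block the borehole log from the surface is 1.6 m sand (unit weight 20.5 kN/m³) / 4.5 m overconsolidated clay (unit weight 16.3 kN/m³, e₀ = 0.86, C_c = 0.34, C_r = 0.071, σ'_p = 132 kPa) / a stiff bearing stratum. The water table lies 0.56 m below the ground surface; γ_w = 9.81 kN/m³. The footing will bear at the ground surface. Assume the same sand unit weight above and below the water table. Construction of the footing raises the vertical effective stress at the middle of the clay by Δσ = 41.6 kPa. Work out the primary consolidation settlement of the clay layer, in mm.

Mid-depth of clay below the ground surface: z = 1.6 + 4.5/2 = 3.85 m.
Total vertical stress at mid-clay: σ_v = 20.5×1.6 + 16.3×2.25 = 69.475 kPa.
Pore pressure: u = 9.81×(3.85 − 0.56) = 32.275 kPa.
Initial effective stress: σ'_0 = σ_v − u = 69.475 − 32.275 = 37.2 kPa.
Final effective stress: σ'_f = 37.2 + 41.6 = 78.8 kPa.
σ'_f = 78.8 ≤ σ'_p = 132 kPa, so the clay remains overconsolidated and only the recompression index applies:
S_c = C_r·H/(1+e₀)·log₁₀(σ'_f/σ'_0) = 0.071×4.5/1.86×log₁₀(78.8/37.2)
    = 0.17178 × 0.32598 = 0.056 m

S_c ≈ 56 mm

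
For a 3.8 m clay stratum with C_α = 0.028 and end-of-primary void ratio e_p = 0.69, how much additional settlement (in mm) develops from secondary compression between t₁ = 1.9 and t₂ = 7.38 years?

Secondary compression: S_s = C_α·H/(1+e_p)·log₁₀(t₂/t₁)
S_s = 0.028×3.8/(1+0.69)×log₁₀(7.38/1.9)
    = 0.06296 × 0.5893 = 0.0371 m

S_s ≈ 37.1 mm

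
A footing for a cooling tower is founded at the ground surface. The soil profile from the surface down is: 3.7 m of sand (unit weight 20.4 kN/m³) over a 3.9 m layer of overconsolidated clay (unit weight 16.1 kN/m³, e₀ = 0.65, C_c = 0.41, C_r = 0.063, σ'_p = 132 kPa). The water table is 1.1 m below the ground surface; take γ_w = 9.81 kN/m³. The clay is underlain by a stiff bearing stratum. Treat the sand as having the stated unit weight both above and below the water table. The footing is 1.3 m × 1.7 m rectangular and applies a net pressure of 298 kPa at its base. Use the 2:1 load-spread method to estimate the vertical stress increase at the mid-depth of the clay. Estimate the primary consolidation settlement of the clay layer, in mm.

Mid-depth of clay below the ground surface: z = 3.7 + 3.9/2 = 5.65 m.
Total vertical stress at mid-clay: σ_v = 20.4×3.7 + 16.1×1.95 = 106.88 kPa.
Pore pressure: u = 9.81×(5.65 − 1.1) = 44.636 kPa.
Initial effective stress: σ'_0 = σ_v − u = 106.88 − 44.636 = 62.244 kPa.
Stress increase at mid-clay by the 2:1 spreading method:
Δσ = qBL/((B+z)(L+z)) = 298×1.3×1.7/((1.3+5.65)(1.7+5.65)) = 12.892 kPa
Final effective stress: σ'_f = 62.244 + 12.892 = 75.136 kPa.
σ'_f = 75.136 ≤ σ'_p = 132 kPa, so the clay remains overconsolidated and only the recompression index applies:
S_c = C_r·H/(1+e₀)·log₁₀(σ'_f/σ'_0) = 0.063×3.9/1.65×log₁₀(75.136/62.244)
    = 0.14891 × 0.081751 = 0.01217 m

S_c ≈ 12.2 mm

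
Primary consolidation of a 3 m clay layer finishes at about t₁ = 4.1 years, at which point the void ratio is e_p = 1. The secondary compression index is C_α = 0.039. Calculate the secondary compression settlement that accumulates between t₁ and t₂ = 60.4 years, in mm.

Secondary compression: S_s = C_α·H/(1+e_p)·log₁₀(t₂/t₁)
S_s = 0.039×3/(1+1)×log₁₀(60.4/4.1)
    = 0.0585 × 1.168 = 0.06834 m

S_s ≈ 68.3 mm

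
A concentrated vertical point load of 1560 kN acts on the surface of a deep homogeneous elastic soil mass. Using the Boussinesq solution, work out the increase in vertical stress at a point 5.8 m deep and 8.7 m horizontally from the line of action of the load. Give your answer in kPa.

Boussinesq vertical stress below a point load on an elastic half-space:
Δσ_z = 3P/(2πz²) · [1 + (r/z)²]^(−5/2)
r/z = 8.7/5.8 = 1.5; [1+(r/z)²]^(−5/2) = 0.052516.
Δσ_z = 3×1560/(2π×5.8²) × 0.052516 = 22.142 × 0.052516 = 1.163 kPa

Δσ_z ≈ 1.16 kPa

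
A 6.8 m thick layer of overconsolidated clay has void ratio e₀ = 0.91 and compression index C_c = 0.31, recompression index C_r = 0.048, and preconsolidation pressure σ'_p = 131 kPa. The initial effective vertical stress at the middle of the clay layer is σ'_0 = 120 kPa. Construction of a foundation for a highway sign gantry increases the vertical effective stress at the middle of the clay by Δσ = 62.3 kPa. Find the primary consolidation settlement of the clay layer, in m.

S_c ≈ 0.165 m

Final effective stress: σ'_f = 120 + 62.3 = 182.3 kPa.
σ'_f = 182.3 > σ'_p = 131 kPa, so the stress path crosses the preconsolidation pressure — recompression up to σ'_p, then virgin compression beyond:
S_c = H/(1+e₀)·[C_r·log₁₀(σ'_p/σ'_0) + C_c·log₁₀(σ'_f/σ'_p)]
    = 6.8/1.91 × [0.048×log₁₀(131/120) + 0.31×log₁₀(182.3/131)]
    = 3.5602 × [0.0018283 + 0.04449] = 0.1649 m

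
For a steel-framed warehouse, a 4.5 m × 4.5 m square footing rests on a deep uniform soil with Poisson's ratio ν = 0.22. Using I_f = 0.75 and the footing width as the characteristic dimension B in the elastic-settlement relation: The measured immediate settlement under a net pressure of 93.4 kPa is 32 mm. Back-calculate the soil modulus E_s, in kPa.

E_s ≈ 9370 kPa

S_e = q·B·(1−ν²)/E_s · I_f  ⇒  E_s = q·B·(1−ν²)·I_f / S_e.
E_s = 93.4 × 4.5 × 0.9516 × 0.75 / 0.032 = 9374 kPa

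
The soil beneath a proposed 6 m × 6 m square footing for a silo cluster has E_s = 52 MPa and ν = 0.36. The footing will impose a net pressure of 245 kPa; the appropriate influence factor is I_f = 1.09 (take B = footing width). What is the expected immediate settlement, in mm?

Immediate (elastic) settlement: S_e = q·B·(1−ν²)/E_s · I_f.
E_s = 52 MPa = 52000 kPa.
S_e = 245 × 6 × (1 − 0.36²) / 52000 × 1.09
    = 245 × 6 × 0.8704 / 52000 × 1.09
    = 0.02682 m = 26.82 mm

S_e ≈ 26.8 mm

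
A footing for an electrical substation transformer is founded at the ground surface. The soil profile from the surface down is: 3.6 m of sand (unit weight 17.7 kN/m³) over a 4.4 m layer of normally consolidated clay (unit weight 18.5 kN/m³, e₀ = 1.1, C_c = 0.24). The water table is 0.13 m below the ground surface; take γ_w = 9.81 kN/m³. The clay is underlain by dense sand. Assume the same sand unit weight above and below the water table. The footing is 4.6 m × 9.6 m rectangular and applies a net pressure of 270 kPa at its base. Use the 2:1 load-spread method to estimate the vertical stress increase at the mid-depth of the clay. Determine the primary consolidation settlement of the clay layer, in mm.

S_c ≈ 202 mm

Mid-depth of clay below the ground surface: z = 3.6 + 4.4/2 = 5.8 m.
Total vertical stress at mid-clay: σ_v = 17.7×3.6 + 18.5×2.2 = 104.42 kPa.
Pore pressure: u = 9.81×(5.8 − 0.13) = 55.623 kPa.
Initial effective stress: σ'_0 = σ_v − u = 104.42 − 55.623 = 48.797 kPa.
Stress increase at mid-clay by the 2:1 spreading method:
Δσ = qBL/((B+z)(L+z)) = 270×4.6×9.6/((4.6+5.8)(9.6+5.8)) = 74.446 kPa
Final effective stress: σ'_f = σ'_0 + Δσ = 48.797 + 74.446 = 123.24 kPa.
Normally consolidated clay, so the full stress increment lies on the virgin compression line:
S_c = C_c·H/(1+e₀)·log₁₀(σ'_f/σ'_0) = 0.24×4.4/(1+1.1)×log₁₀(123.24/48.797)
    = 0.50286 × 0.40236 = 0.2023 m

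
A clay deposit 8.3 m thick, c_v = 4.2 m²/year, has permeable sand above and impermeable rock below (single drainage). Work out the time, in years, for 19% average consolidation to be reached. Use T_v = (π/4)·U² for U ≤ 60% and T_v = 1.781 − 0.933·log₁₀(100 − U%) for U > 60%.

Drainage path length: H_d = H = 8.3 m (single drainage).
U ≤ 60%: T_v = (π/4)·U² = (π/4)×0.19² = 0.028353.
t = T_v·H_d²/c_v = 0.028353×8.3²/4.2 = 0.4651 years.

t ≈ 0.465 years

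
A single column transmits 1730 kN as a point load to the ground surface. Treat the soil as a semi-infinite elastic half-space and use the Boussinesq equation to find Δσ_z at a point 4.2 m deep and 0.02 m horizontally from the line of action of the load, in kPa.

Boussinesq vertical stress below a point load on an elastic half-space:
Δσ_z = 3P/(2πz²) · [1 + (r/z)²]^(−5/2)
r/z = 0.02/4.2 = 0.0047619; [1+(r/z)²]^(−5/2) = 0.99994.
Δσ_z = 3×1730/(2π×4.2²) × 0.99994 = 46.826 × 0.99994 = 46.82 kPa

Δσ_z ≈ 46.8 kPa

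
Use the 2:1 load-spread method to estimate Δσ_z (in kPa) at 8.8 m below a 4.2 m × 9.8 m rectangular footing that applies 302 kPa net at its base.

By the 2:1 method the load spreads at 1 horizontal : 2 vertical, so at depth z the loaded area has grown by z in each plan dimension:
Δσ = qBL/((B+z)(L+z)) = 302×4.2×9.8/((4.2+8.8)(9.8+8.8)) = 51.407 kPa

Δσ_z ≈ 51.4 kPa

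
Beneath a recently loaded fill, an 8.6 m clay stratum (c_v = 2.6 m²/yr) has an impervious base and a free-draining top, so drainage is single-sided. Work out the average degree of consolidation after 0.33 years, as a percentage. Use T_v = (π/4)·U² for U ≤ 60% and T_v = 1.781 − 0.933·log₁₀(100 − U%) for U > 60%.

Drainage path length: H_d = H = 8.6 m (single drainage).
T_v = c_v·t/H_d² = 2.6×0.33/8.6² = 0.011601.
T_v = 0.011601 corresponds to the U ≤ 60% branch:
U = √(4T_v/π) = 0.1215

U ≈ 12.2 %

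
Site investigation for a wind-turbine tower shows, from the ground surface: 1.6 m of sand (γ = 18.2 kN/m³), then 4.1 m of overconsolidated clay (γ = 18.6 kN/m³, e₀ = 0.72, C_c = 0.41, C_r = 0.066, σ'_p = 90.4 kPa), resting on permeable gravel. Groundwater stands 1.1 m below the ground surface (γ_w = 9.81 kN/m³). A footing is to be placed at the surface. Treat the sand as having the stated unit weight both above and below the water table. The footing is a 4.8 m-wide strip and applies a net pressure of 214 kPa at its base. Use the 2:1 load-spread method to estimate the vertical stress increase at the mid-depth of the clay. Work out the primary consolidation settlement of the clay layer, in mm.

Mid-depth of clay below the ground surface: z = 1.6 + 4.1/2 = 3.65 m.
Total vertical stress at mid-clay: σ_v = 18.2×1.6 + 18.6×2.05 = 67.25 kPa.
Pore pressure: u = 9.81×(3.65 − 1.1) = 25.015 kPa.
Initial effective stress: σ'_0 = σ_v − u = 67.25 − 25.015 = 42.235 kPa.
Stress increase at mid-clay by the 2:1 spreading method:
Δσ = qB/(B+z) = 214×4.8/(4.8+3.65) = 121.56 kPa
Final effective stress: σ'_f = 42.235 + 121.56 = 163.8 kPa.
σ'_f = 163.8 > σ'_p = 90.4 kPa, so the stress path crosses the preconsolidation pressure — recompression up to σ'_p, then virgin compression beyond:
S_c = H/(1+e₀)·[C_r·log₁₀(σ'_p/σ'_0) + C_c·log₁₀(σ'_f/σ'_p)]
    = 4.1/1.72 × [0.066×log₁₀(90.4/42.235) + 0.41×log₁₀(163.8/90.4)]
    = 2.3837 × [0.021813 + 0.10584] = 0.3043 m

S_c ≈ 304 mm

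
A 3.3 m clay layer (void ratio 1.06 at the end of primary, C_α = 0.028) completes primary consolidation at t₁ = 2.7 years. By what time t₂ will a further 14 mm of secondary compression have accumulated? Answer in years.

S_s = C_α·H/(1+e_p)·log₁₀(t₂/t₁) ⇒ log₁₀(t₂/t₁) = S_s·(1+e_p)/(C_α·H).
log₁₀(t₂/t₁) = 0.014 × (1+1.06) / (0.028×3.3) = 0.3121
t₂ = t₁ × 10^0.3121 = 2.7 × 2.052 = 5.54 years

t₂ ≈ 5.54 years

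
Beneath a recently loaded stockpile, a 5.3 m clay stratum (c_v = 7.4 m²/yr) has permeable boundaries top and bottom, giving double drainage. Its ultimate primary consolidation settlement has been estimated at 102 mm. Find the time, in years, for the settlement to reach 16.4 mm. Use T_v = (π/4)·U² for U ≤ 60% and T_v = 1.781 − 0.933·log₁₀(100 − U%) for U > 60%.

Drainage path length: H_d = H/2 = 2.65 m (double drainage).
U = S(t)/S_ult = 16.4/102 = 0.1608.
U ≤ 60%: T_v = (π/4)·U² = (π/4)×0.16078² = 0.020304.
t = T_v·H_d²/c_v = 0.020304×2.65²/7.4 = 0.01927 years.

t ≈ 0.0193 years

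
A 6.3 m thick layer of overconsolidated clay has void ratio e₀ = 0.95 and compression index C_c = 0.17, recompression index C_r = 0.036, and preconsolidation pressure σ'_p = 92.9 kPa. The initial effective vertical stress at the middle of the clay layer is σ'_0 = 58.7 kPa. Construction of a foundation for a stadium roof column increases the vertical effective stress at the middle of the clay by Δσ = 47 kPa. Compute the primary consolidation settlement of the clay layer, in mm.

S_c ≈ 54 mm

Final effective stress: σ'_f = 58.7 + 47 = 105.7 kPa.
σ'_f = 105.7 > σ'_p = 92.9 kPa, so the stress path crosses the preconsolidation pressure — recompression up to σ'_p, then virgin compression beyond:
S_c = H/(1+e₀)·[C_r·log₁₀(σ'_p/σ'_0) + C_c·log₁₀(σ'_f/σ'_p)]
    = 6.3/1.95 × [0.036×log₁₀(92.9/58.7) + 0.17×log₁₀(105.7/92.9)]
    = 3.2308 × [0.0071776 + 0.0095301] = 0.05398 m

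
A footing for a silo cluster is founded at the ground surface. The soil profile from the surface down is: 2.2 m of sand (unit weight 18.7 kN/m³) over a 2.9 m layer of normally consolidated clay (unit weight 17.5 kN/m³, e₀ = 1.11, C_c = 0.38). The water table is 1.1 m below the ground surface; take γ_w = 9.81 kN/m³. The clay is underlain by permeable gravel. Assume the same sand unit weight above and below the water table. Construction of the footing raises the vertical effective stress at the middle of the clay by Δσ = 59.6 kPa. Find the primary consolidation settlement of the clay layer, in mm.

Mid-depth of clay below the ground surface: z = 2.2 + 2.9/2 = 3.65 m.
Total vertical stress at mid-clay: σ_v = 18.7×2.2 + 17.5×1.45 = 66.515 kPa.
Pore pressure: u = 9.81×(3.65 − 1.1) = 25.015 kPa.
Initial effective stress: σ'_0 = σ_v − u = 66.515 − 25.015 = 41.5 kPa.
Final effective stress: σ'_f = σ'_0 + Δσ = 41.5 + 59.6 = 101.1 kPa.
Normally consolidated clay, so the full stress increment lies on the virgin compression line:
S_c = C_c·H/(1+e₀)·log₁₀(σ'_f/σ'_0) = 0.38×2.9/(1+1.11)×log₁₀(101.1/41.5)
    = 0.52227 × 0.3867 = 0.202 m

S_c ≈ 202 mm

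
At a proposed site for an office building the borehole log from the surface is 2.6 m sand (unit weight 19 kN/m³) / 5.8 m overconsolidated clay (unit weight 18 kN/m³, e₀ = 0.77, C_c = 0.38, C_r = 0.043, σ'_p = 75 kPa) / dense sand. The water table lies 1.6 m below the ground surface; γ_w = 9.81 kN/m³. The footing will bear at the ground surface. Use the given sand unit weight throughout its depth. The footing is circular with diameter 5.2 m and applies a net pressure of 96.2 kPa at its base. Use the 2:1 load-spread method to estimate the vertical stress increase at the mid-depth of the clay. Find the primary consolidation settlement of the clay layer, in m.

Mid-depth of clay below the ground surface: z = 2.6 + 5.8/2 = 5.5 m.
Total vertical stress at mid-clay: σ_v = 19×2.6 + 18×2.9 = 101.6 kPa.
Pore pressure: u = 9.81×(5.5 − 1.6) = 38.259 kPa.
Initial effective stress: σ'_0 = σ_v − u = 101.6 − 38.259 = 63.341 kPa.
Stress increase at mid-clay by the 2:1 spreading method:
Δσ ≈ qD²/(D+z)² = 96.2×5.2²/(5.2+5.5)² = 22.72 kPa
Final effective stress: σ'_f = 63.341 + 22.72 = 86.061 kPa.
σ'_f = 86.061 > σ'_p = 75 kPa, so the stress path crosses the preconsolidation pressure — recompression up to σ'_p, then virgin compression beyond:
S_c = H/(1+e₀)·[C_r·log₁₀(σ'_p/σ'_0) + C_c·log₁₀(σ'_f/σ'_p)]
    = 5.8/1.77 × [0.043×log₁₀(75/63.341) + 0.38×log₁₀(86.061/75)]
    = 3.2768 × [0.0031552 + 0.022703] = 0.08473 m

S_c ≈ 0.0847 m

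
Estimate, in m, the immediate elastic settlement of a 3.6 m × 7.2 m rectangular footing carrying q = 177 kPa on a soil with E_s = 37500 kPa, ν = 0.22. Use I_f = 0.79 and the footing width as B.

S_e ≈ 0.0128 m

Immediate (elastic) settlement: S_e = q·B·(1−ν²)/E_s · I_f.
S_e = 177 × 3.6 × (1 − 0.22²) / 37500 × 0.79
    = 177 × 3.6 × 0.9516 / 37500 × 0.79
    = 0.01277 m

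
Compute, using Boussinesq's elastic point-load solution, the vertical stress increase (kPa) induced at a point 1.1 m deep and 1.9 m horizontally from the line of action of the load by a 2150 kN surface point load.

Boussinesq vertical stress below a point load on an elastic half-space:
Δσ_z = 3P/(2πz²) · [1 + (r/z)²]^(−5/2)
r/z = 1.9/1.1 = 1.7273; [1+(r/z)²]^(−5/2) = 0.031575.
Δσ_z = 3×2150/(2π×1.1²) × 0.031575 = 848.39 × 0.031575 = 26.79 kPa

Δσ_z ≈ 26.8 kPa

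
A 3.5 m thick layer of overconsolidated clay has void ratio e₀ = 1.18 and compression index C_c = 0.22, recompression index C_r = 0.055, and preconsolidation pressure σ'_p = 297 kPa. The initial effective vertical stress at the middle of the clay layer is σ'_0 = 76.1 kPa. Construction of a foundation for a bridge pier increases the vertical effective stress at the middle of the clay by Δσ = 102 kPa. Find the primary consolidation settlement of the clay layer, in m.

Final effective stress: σ'_f = 76.1 + 102 = 178.1 kPa.
σ'_f = 178.1 ≤ σ'_p = 297 kPa, so the clay remains overconsolidated and only the recompression index applies:
S_c = C_r·H/(1+e₀)·log₁₀(σ'_f/σ'_0) = 0.055×3.5/2.18×log₁₀(178.1/76.1)
    = 0.088302 × 0.36928 = 0.03261 m

S_c ≈ 0.0326 m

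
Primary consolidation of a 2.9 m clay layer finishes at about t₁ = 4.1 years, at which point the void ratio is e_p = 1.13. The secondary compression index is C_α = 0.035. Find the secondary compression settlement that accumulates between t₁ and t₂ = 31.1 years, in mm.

S_s ≈ 41.9 mm

Secondary compression: S_s = C_α·H/(1+e_p)·log₁₀(t₂/t₁)
S_s = 0.035×2.9/(1+1.13)×log₁₀(31.1/4.1)
    = 0.04765 × 0.88 = 0.04193 m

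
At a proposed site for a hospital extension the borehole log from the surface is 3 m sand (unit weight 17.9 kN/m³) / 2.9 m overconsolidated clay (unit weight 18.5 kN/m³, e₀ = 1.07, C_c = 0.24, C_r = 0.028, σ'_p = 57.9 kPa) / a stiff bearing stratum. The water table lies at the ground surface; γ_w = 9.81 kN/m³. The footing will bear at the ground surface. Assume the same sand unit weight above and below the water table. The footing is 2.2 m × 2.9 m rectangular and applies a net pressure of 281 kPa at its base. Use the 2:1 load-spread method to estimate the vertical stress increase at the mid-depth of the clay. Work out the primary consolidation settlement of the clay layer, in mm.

S_c ≈ 42.6 mm

Mid-depth of clay below the ground surface: z = 3 + 2.9/2 = 4.45 m.
Total vertical stress at mid-clay: σ_v = 17.9×3 + 18.5×1.45 = 80.525 kPa.
Pore pressure: u = 9.81×(4.45 − 0) = 43.655 kPa.
Initial effective stress: σ'_0 = σ_v − u = 80.525 − 43.655 = 36.87 kPa.
Stress increase at mid-clay by the 2:1 spreading method:
Δσ = qBL/((B+z)(L+z)) = 281×2.2×2.9/((2.2+4.45)(2.9+4.45)) = 36.679 kPa
Final effective stress: σ'_f = 36.87 + 36.679 = 73.549 kPa.
σ'_f = 73.549 > σ'_p = 57.9 kPa, so the stress path crosses the preconsolidation pressure — recompression up to σ'_p, then virgin compression beyond:
S_c = H/(1+e₀)·[C_r·log₁₀(σ'_p/σ'_0) + C_c·log₁₀(σ'_f/σ'_p)]
    = 2.9/2.07 × [0.028×log₁₀(57.9/36.87) + 0.24×log₁₀(73.549/57.9)]
    = 1.401 × [0.0054882 + 0.024936] = 0.04262 m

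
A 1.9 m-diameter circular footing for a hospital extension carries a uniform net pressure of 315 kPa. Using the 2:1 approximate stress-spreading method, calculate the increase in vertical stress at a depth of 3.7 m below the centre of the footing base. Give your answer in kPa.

By the 2:1 method the load spreads at 1 horizontal : 2 vertical, so at depth z the loaded area has grown by z in each plan dimension:
Δσ ≈ qD²/(D+z)² = 315×1.9²/(1.9+3.7)² = 36.261 kPa

Δσ_z ≈ 36.3 kPa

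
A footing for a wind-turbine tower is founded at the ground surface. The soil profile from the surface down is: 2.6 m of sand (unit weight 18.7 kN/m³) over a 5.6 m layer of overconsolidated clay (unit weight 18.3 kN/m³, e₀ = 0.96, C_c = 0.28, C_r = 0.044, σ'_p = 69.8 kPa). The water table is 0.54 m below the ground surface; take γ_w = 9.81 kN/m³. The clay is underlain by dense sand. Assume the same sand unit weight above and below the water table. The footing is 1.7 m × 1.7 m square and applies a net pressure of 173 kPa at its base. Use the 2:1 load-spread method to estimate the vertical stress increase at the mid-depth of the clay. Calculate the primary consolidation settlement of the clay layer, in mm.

Mid-depth of clay below the ground surface: z = 2.6 + 5.6/2 = 5.4 m.
Total vertical stress at mid-clay: σ_v = 18.7×2.6 + 18.3×2.8 = 99.86 kPa.
Pore pressure: u = 9.81×(5.4 − 0.54) = 47.677 kPa.
Initial effective stress: σ'_0 = σ_v − u = 99.86 − 47.677 = 52.183 kPa.
Stress increase at mid-clay by the 2:1 spreading method:
Δσ = qBL/((B+z)(L+z)) = 173×1.7×1.7/((1.7+5.4)(1.7+5.4)) = 9.9181 kPa
Final effective stress: σ'_f = 52.183 + 9.9181 = 62.101 kPa.
σ'_f = 62.101 ≤ σ'_p = 69.8 kPa, so the clay remains overconsolidated and only the recompression index applies:
S_c = C_r·H/(1+e₀)·log₁₀(σ'_f/σ'_0) = 0.044×5.6/1.96×log₁₀(62.101/52.183)
    = 0.12571 × 0.07557 = 0.0095 m

S_c ≈ 9.5 mm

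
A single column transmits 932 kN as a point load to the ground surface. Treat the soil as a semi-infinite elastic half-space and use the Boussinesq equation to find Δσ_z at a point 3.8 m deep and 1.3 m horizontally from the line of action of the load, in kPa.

Boussinesq vertical stress below a point load on an elastic half-space:
Δσ_z = 3P/(2πz²) · [1 + (r/z)²]^(−5/2)
r/z = 1.3/3.8 = 0.34211; [1+(r/z)²]^(−5/2) = 0.75828.
Δσ_z = 3×932/(2π×3.8²) × 0.75828 = 30.817 × 0.75828 = 23.37 kPa

Δσ_z ≈ 23.4 kPa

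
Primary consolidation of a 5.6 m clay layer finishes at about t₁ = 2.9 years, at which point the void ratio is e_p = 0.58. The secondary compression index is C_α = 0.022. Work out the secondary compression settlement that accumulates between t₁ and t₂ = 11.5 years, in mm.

Secondary compression: S_s = C_α·H/(1+e_p)·log₁₀(t₂/t₁)
S_s = 0.022×5.6/(1+0.58)×log₁₀(11.5/2.9)
    = 0.07797 × 0.5983 = 0.04665 m

S_s ≈ 46.7 mm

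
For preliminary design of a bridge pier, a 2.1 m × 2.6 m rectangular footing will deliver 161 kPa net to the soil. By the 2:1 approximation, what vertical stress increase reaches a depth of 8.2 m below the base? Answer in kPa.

Δσ_z ≈ 7.9 kPa

By the 2:1 method the load spreads at 1 horizontal : 2 vertical, so at depth z the loaded area has grown by z in each plan dimension:
Δσ = qBL/((B+z)(L+z)) = 161×2.1×2.6/((2.1+8.2)(2.6+8.2)) = 7.9024 kPa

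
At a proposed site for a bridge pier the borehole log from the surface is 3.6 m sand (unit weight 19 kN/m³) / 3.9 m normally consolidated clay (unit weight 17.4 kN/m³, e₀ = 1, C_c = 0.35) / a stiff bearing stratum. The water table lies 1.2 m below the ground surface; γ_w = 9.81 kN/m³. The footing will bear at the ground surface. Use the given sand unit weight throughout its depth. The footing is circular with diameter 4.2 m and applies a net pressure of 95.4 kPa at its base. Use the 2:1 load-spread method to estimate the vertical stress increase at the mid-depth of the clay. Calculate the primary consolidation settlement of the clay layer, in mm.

Mid-depth of clay below the ground surface: z = 3.6 + 3.9/2 = 5.55 m.
Total vertical stress at mid-clay: σ_v = 19×3.6 + 17.4×1.95 = 102.33 kPa.
Pore pressure: u = 9.81×(5.55 − 1.2) = 42.673 kPa.
Initial effective stress: σ'_0 = σ_v − u = 102.33 − 42.673 = 59.657 kPa.
Stress increase at mid-clay by the 2:1 spreading method:
Δσ ≈ qD²/(D+z)² = 95.4×4.2²/(4.2+5.55)² = 17.703 kPa
Final effective stress: σ'_f = σ'_0 + Δσ = 59.657 + 17.703 = 77.36 kPa.
Normally consolidated clay, so the full stress increment lies on the virgin compression line:
S_c = C_c·H/(1+e₀)·log₁₀(σ'_f/σ'_0) = 0.35×3.9/(1+1)×log₁₀(77.36/59.657)
    = 0.6825 × 0.11286 = 0.07703 m

S_c ≈ 77 mm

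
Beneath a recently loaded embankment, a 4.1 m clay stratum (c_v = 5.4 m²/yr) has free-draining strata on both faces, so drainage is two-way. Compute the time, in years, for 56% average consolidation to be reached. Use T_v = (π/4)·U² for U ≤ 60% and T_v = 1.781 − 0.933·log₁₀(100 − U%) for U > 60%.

Drainage path length: H_d = H/2 = 2.05 m (double drainage).
U ≤ 60%: T_v = (π/4)·U² = (π/4)×0.56² = 0.2463.
t = T_v·H_d²/c_v = 0.2463×2.05²/5.4 = 0.1917 years.

t ≈ 0.192 years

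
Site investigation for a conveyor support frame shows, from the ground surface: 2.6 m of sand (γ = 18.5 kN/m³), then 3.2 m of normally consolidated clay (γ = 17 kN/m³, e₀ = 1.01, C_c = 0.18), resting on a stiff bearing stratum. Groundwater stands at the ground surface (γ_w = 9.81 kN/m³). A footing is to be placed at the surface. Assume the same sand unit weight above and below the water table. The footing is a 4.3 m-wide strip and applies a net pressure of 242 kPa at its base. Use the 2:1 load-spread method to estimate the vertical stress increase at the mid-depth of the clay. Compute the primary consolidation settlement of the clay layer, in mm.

Mid-depth of clay below the ground surface: z = 2.6 + 3.2/2 = 4.2 m.
Total vertical stress at mid-clay: σ_v = 18.5×2.6 + 17×1.6 = 75.3 kPa.
Pore pressure: u = 9.81×(4.2 − 0) = 41.202 kPa.
Initial effective stress: σ'_0 = σ_v − u = 75.3 − 41.202 = 34.098 kPa.
Stress increase at mid-clay by the 2:1 spreading method:
Δσ = qB/(B+z) = 242×4.3/(4.3+4.2) = 122.42 kPa
Final effective stress: σ'_f = σ'_0 + Δσ = 34.098 + 122.42 = 156.52 kPa.
Normally consolidated clay, so the full stress increment lies on the virgin compression line:
S_c = C_c·H/(1+e₀)·log₁₀(σ'_f/σ'_0) = 0.18×3.2/(1+1.01)×log₁₀(156.52/34.098)
    = 0.28657 × 0.66184 = 0.1897 m

S_c ≈ 190 mm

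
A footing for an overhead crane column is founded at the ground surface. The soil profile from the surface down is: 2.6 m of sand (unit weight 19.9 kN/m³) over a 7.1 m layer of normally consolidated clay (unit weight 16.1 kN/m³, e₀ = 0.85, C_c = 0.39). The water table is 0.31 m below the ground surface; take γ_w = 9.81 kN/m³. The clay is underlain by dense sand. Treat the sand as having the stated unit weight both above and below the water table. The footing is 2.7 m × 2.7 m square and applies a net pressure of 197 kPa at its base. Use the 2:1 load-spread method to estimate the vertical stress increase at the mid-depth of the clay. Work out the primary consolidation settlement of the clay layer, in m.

Mid-depth of clay below the ground surface: z = 2.6 + 7.1/2 = 6.15 m.
Total vertical stress at mid-clay: σ_v = 19.9×2.6 + 16.1×3.55 = 108.89 kPa.
Pore pressure: u = 9.81×(6.15 − 0.31) = 57.29 kPa.
Initial effective stress: σ'_0 = σ_v − u = 108.89 − 57.29 = 51.6 kPa.
Stress increase at mid-clay by the 2:1 spreading method:
Δσ = qBL/((B+z)(L+z)) = 197×2.7×2.7/((2.7+6.15)(2.7+6.15)) = 18.336 kPa
Final effective stress: σ'_f = σ'_0 + Δσ = 51.6 + 18.336 = 69.936 kPa.
Normally consolidated clay, so the full stress increment lies on the virgin compression line:
S_c = C_c·H/(1+e₀)·log₁₀(σ'_f/σ'_0) = 0.39×7.1/(1+0.85)×log₁₀(69.936/51.6)
    = 1.4968 × 0.13205 = 0.1977 m

S_c ≈ 0.198 m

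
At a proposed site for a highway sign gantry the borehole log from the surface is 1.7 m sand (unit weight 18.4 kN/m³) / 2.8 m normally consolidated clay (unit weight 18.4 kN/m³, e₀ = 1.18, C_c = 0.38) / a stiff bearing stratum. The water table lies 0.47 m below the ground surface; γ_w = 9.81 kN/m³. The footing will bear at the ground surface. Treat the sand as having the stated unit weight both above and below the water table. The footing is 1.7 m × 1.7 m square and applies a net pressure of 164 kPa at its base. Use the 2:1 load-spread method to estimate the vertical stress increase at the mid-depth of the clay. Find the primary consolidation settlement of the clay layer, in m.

S_c ≈ 0.107 m

Mid-depth of clay below the ground surface: z = 1.7 + 2.8/2 = 3.1 m.
Total vertical stress at mid-clay: σ_v = 18.4×1.7 + 18.4×1.4 = 57.04 kPa.
Pore pressure: u = 9.81×(3.1 − 0.47) = 25.8 kPa.
Initial effective stress: σ'_0 = σ_v − u = 57.04 − 25.8 = 31.24 kPa.
Stress increase at mid-clay by the 2:1 spreading method:
Δσ = qBL/((B+z)(L+z)) = 164×1.7×1.7/((1.7+3.1)(1.7+3.1)) = 20.571 kPa
Final effective stress: σ'_f = σ'_0 + Δσ = 31.24 + 20.571 = 51.811 kPa.
Normally consolidated clay, so the full stress increment lies on the virgin compression line:
S_c = C_c·H/(1+e₀)·log₁₀(σ'_f/σ'_0) = 0.38×2.8/(1+1.18)×log₁₀(51.811/31.24)
    = 0.48807 × 0.21971 = 0.1072 m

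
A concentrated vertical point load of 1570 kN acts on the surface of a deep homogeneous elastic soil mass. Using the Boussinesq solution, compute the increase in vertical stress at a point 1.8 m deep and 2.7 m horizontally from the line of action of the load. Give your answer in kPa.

Boussinesq vertical stress below a point load on an elastic half-space:
Δσ_z = 3P/(2πz²) · [1 + (r/z)²]^(−5/2)
r/z = 2.7/1.8 = 1.5; [1+(r/z)²]^(−5/2) = 0.052516.
Δσ_z = 3×1570/(2π×1.8²) × 0.052516 = 231.36 × 0.052516 = 12.15 kPa

Δσ_z ≈ 12.2 kPa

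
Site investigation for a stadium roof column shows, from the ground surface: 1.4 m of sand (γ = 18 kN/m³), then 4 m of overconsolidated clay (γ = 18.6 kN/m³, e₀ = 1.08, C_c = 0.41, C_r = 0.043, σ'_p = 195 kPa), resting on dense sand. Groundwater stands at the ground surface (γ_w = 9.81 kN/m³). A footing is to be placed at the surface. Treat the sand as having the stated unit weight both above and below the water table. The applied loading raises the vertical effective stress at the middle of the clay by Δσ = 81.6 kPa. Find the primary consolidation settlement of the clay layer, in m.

Mid-depth of clay below the ground surface: z = 1.4 + 4/2 = 3.4 m.
Total vertical stress at mid-clay: σ_v = 18×1.4 + 18.6×2 = 62.4 kPa.
Pore pressure: u = 9.81×(3.4 − 0) = 33.354 kPa.
Initial effective stress: σ'_0 = σ_v − u = 62.4 − 33.354 = 29.046 kPa.
Final effective stress: σ'_f = 29.046 + 81.6 = 110.65 kPa.
σ'_f = 110.65 ≤ σ'_p = 195 kPa, so the clay remains overconsolidated and only the recompression index applies:
S_c = C_r·H/(1+e₀)·log₁₀(σ'_f/σ'_0) = 0.043×4/2.08×log₁₀(110.65/29.046)
    = 0.082693 × 0.58087 = 0.04803 m

S_c ≈ 0.048 m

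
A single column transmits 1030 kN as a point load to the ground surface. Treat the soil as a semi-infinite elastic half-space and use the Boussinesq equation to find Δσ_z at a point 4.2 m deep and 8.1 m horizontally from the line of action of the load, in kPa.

Boussinesq vertical stress below a point load on an elastic half-space:
Δσ_z = 3P/(2πz²) · [1 + (r/z)²]^(−5/2)
r/z = 8.1/4.2 = 1.9286; [1+(r/z)²]^(−5/2) = 0.020667.
Δσ_z = 3×1030/(2π×4.2²) × 0.020667 = 27.879 × 0.020667 = 0.5762 kPa

Δσ_z ≈ 0.576 kPa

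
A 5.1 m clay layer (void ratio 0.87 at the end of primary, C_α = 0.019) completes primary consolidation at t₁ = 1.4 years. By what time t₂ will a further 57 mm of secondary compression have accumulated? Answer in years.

t₂ ≈ 17.6 years

S_s = C_α·H/(1+e_p)·log₁₀(t₂/t₁) ⇒ log₁₀(t₂/t₁) = S_s·(1+e_p)/(C_α·H).
log₁₀(t₂/t₁) = 0.057 × (1+0.87) / (0.019×5.1) = 1.1
t₂ = t₁ × 10^1.1 = 1.4 × 12.59 = 17.62 years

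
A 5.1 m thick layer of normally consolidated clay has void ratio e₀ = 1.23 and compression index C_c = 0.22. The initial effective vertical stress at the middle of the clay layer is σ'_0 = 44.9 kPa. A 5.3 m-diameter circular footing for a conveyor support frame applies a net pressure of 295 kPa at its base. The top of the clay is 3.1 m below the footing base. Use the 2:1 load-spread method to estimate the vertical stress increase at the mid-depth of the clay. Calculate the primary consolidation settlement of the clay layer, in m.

S_c ≈ 0.204 m

Mid-depth of clay below the footing base: z = 3.1 + 5.1/2 = 5.65 m.
Stress increase at mid-clay by the 2:1 spreading method:
Δσ ≈ qD²/(D+z)² = 295×5.3²/(5.3+5.65)² = 69.111 kPa
Final effective stress: σ'_f = σ'_0 + Δσ = 44.9 + 69.111 = 114.01 kPa.
Normally consolidated clay, so the full stress increment lies on the virgin compression line:
S_c = C_c·H/(1+e₀)·log₁₀(σ'_f/σ'_0) = 0.22×5.1/(1+1.23)×log₁₀(114.01/44.9)
    = 0.50314 × 0.4047 = 0.2036 m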